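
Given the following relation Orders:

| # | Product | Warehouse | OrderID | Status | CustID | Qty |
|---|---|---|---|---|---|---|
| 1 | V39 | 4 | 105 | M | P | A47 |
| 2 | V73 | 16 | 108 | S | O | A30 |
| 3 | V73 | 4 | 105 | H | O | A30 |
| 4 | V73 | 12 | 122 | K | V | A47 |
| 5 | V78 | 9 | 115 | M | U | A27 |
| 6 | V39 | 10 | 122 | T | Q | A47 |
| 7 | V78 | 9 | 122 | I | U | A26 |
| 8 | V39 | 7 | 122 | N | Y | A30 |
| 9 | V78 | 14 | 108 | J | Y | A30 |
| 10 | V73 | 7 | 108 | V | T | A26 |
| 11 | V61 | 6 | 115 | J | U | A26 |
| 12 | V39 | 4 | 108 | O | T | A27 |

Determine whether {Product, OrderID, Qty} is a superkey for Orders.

All 12 rows have distinct {Product, OrderID, Qty} values, so {Product, OrderID, Qty} → (all attributes) holds and {Product, OrderID, Qty} is a superkey.

Yes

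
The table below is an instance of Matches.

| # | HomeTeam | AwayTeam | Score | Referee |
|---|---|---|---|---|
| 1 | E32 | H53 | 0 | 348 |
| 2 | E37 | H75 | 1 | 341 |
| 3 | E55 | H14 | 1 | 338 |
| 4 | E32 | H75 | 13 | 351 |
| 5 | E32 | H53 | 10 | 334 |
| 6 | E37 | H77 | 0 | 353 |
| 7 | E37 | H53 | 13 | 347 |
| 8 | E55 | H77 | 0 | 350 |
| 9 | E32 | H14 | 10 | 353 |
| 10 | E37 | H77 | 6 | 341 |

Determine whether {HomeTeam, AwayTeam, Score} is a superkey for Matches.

All 10 rows have distinct {HomeTeam, AwayTeam, Score} values, so {HomeTeam, AwayTeam, Score} → (all attributes) holds and {HomeTeam, AwayTeam, Score} is a superkey.

Yes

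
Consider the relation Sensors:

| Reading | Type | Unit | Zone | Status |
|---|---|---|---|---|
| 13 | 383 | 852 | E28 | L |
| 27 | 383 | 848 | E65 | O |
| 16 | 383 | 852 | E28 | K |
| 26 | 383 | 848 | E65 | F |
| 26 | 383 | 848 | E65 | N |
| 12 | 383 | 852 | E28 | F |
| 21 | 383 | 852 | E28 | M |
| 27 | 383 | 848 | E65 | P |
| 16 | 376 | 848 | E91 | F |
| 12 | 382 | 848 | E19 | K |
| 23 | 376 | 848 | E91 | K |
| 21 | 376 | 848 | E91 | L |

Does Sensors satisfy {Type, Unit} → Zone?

(Type=383, Unit=852): 4 rows → Zone = E28, E28, E28, E28 ✓
(Type=383, Unit=848): 4 rows → Zone = E65, E65, E65, E65 ✓
(Type=376, Unit=848): 3 rows → Zone = E91, E91, E91 ✓
(Type=382, Unit=848): 1 row → Zone = E19 ✓
Every {Type, Unit} value is associated with a single Zone value, so {Type, Unit} → Zone holds.

Yes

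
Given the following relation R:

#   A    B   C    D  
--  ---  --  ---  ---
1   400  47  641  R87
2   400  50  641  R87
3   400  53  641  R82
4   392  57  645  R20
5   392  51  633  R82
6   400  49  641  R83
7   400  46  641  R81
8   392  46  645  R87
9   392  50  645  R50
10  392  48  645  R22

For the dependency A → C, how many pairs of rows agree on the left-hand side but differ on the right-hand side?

A=400: all 5 rows agree on C — 0 pairs.
A=392: violating pairs (4,5), (5,8), (5,9), (5,10) — 4 pairs.

4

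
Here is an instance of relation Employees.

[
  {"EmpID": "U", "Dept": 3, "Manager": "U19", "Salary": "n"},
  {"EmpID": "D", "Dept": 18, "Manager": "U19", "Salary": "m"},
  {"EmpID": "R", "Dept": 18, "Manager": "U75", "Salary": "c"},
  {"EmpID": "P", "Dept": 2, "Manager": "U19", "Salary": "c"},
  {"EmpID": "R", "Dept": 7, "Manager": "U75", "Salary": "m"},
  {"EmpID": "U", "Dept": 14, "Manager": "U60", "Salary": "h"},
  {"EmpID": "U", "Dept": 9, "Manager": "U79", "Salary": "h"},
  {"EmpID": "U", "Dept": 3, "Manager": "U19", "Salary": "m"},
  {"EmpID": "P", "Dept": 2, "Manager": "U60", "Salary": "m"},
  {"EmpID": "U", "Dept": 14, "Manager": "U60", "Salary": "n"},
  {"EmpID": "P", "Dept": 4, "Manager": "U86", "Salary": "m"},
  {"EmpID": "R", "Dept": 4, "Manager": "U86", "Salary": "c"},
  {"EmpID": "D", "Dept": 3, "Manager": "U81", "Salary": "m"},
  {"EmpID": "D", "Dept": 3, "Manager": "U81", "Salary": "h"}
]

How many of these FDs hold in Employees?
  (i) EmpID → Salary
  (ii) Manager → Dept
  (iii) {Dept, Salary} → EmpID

0

(i) EmpID → Salary: EmpID=U: 5 rows → Salary takes values {n, h, m} — violation; EmpID=D: 3 rows → Salary takes values {m, h} — violation; EmpID=R: 3 rows → Salary takes values {c, m} — violation; EmpID=P: 3 rows → Salary takes values {c, m} — violation — fails.
(ii) Manager → Dept: Manager=U19: 4 rows → Dept takes values {3, 18, 2} — violation; Manager=U75: 2 rows → Dept takes values {18, 7} — violation; Manager=U60: 3 rows → Dept takes values {14, 2} — violation — fails.
(iii) {Dept, Salary} → EmpID: (Dept=3, Salary=m): 2 rows → EmpID takes values {U, D} — violation — fails.
None of the 3 dependencies hold.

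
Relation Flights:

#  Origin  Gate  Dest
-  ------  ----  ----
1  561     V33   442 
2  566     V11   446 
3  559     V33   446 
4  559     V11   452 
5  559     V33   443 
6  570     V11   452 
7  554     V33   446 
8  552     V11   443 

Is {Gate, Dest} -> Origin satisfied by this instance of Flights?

(Gate=V33, Dest=442): row 1 → Origin = 561 ✓
(Gate=V11, Dest=446): row 2 → Origin = 566 ✓
(Gate=V33, Dest=446): rows 3, 7 → Origin takes values {559, 554} — violation
(Gate=V11, Dest=452): rows 4, 6 → Origin takes values {559, 570} — violation
(Gate=V33, Dest=443): row 5 → Origin = 559 ✓
(Gate=V11, Dest=443): row 8 → Origin = 552 ✓
Two rows agree on {Gate, Dest} but differ on Origin, so {Gate, Dest} -> Origin does not hold.

No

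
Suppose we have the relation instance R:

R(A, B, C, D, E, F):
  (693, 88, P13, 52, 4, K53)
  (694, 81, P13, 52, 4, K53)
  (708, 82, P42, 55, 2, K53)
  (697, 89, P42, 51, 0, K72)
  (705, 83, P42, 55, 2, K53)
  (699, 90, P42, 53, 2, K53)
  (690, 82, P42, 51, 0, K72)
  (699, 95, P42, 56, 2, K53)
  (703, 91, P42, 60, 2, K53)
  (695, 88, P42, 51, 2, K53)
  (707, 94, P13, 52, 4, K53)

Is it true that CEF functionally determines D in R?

(C=P13, E=4, F=K53): 3 rows → D = 52, 52, 52 ✓
(C=P42, E=2, F=K53): 6 rows → D takes values {55, 53, 56, 60, 51} — violation
(C=P42, E=0, F=K72): 2 rows → D = 51, 51 ✓
Two rows agree on CEF but differ on D, so CEF → D does not hold.

No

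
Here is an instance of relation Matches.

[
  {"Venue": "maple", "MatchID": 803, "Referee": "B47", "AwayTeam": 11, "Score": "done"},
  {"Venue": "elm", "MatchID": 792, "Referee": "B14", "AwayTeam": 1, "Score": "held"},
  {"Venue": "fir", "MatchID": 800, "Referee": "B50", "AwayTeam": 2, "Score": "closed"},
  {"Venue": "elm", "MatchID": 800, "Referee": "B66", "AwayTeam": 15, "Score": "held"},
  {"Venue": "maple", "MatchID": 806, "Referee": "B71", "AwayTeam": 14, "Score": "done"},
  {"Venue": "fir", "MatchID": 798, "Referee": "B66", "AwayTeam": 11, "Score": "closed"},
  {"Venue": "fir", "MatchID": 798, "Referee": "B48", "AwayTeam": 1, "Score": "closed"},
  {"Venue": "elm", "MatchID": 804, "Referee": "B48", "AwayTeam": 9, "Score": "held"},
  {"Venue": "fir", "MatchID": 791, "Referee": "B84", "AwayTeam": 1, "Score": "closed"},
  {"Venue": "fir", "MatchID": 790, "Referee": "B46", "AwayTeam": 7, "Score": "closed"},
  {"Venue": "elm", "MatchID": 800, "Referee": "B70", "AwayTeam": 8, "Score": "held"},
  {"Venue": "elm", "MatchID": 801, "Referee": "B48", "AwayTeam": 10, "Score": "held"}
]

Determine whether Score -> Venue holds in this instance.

Yes

Score=done: 2 rows → Venue = maple, maple ✓
Score=held: 5 rows → Venue = elm, elm, elm, elm, elm ✓
Score=closed: 5 rows → Venue = fir, fir, fir, fir, fir ✓
Every Score value is associated with a single Venue value, so Score -> Venue holds.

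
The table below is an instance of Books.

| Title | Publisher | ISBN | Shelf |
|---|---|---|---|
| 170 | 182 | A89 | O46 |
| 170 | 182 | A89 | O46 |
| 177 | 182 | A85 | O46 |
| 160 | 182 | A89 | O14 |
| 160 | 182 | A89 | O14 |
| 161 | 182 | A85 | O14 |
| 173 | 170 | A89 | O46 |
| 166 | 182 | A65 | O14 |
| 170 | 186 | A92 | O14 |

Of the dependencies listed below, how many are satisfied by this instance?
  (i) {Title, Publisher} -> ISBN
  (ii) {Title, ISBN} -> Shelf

(i) {Title, Publisher} -> ISBN: every LHS value maps to a single RHS value — holds.
(ii) {Title, ISBN} -> Shelf: every LHS value maps to a single RHS value — holds.
2 of the 2 dependencies hold.

2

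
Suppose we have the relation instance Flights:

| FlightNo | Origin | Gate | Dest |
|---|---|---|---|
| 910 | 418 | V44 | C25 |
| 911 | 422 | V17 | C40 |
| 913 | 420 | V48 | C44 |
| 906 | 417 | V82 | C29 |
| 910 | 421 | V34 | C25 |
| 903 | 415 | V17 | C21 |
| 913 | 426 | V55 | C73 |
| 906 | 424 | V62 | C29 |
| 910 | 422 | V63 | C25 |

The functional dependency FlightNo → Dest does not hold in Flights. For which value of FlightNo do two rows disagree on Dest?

FlightNo=910: 3 rows → Dest = C25, C25, C25 ✓
FlightNo=911: 1 row → Dest = C40 ✓
FlightNo=913: 2 rows → Dest takes values {C44, C73} — violation
FlightNo=906: 2 rows → Dest = C29, C29 ✓
FlightNo=903: 1 row → Dest = C21 ✓
The only FlightNo value with inconsistent Dest is FlightNo=913.

913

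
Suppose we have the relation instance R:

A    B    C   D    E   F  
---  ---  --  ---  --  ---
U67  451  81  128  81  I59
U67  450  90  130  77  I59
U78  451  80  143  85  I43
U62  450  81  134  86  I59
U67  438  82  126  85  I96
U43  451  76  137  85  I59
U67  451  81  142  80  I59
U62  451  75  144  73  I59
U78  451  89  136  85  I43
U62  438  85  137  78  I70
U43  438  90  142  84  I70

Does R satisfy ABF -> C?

No

(A=U67, B=451, F=I59): 2 rows → C = 81, 81 ✓
(A=U67, B=450, F=I59): 1 row → C = 90 ✓
(A=U78, B=451, F=I43): 2 rows → C takes values {80, 89} — violation
(A=U62, B=450, F=I59): 1 row → C = 81 ✓
(A=U67, B=438, F=I96): 1 row → C = 82 ✓
(A=U43, B=451, F=I59): 1 row → C = 76 ✓
(A=U62, B=451, F=I59): 1 row → C = 75 ✓
(A=U62, B=438, F=I70): 1 row → C = 85 ✓
(A=U43, B=438, F=I70): 1 row → C = 90 ✓
Two rows agree on ABF but differ on C, so ABF -> C does not hold.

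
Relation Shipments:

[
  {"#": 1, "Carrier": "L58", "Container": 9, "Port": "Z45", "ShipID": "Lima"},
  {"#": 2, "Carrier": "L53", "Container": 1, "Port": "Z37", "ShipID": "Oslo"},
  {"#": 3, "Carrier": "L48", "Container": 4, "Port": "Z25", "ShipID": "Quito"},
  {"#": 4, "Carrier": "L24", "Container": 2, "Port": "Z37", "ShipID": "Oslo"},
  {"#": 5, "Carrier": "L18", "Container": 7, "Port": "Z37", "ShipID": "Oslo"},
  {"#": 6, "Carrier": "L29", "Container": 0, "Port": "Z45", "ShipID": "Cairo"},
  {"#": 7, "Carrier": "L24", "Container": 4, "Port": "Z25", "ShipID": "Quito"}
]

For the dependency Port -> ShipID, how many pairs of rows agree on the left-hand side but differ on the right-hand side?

Port=Z45: violating pairs (1,6) — 1 pair.
Port=Z37: all 3 rows agree on ShipID — 0 pairs.
Port=Z25: all 2 rows agree on ShipID — 0 pairs.

1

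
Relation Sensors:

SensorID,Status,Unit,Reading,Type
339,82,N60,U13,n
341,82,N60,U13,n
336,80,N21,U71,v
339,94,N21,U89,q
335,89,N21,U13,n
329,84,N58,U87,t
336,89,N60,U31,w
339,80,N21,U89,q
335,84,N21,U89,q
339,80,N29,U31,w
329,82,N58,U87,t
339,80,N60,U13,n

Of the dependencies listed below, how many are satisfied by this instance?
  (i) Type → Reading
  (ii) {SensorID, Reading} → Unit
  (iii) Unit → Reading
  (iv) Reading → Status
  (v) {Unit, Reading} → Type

(i) Type → Reading: every LHS value maps to a single RHS value — holds.
(ii) {SensorID, Reading} → Unit: every LHS value maps to a single RHS value — holds.
(iii) Unit → Reading: Unit=N60: 4 rows → Reading takes values {U13, U31} — violation; Unit=N21: 5 rows → Reading takes values {U71, U89, U13} — violation — fails.
(iv) Reading → Status: Reading=U13: 4 rows → Status takes values {82, 89, 80} — violation; Reading=U89: 3 rows → Status takes values {94, 80, 84} — violation; Reading=U87: 2 rows → Status takes values {84, 82} — violation; Reading=U31: 2 rows → Status takes values {89, 80} — violation — fails.
(v) {Unit, Reading} → Type: every LHS value maps to a single RHS value — holds.
3 of the 5 dependencies hold.

3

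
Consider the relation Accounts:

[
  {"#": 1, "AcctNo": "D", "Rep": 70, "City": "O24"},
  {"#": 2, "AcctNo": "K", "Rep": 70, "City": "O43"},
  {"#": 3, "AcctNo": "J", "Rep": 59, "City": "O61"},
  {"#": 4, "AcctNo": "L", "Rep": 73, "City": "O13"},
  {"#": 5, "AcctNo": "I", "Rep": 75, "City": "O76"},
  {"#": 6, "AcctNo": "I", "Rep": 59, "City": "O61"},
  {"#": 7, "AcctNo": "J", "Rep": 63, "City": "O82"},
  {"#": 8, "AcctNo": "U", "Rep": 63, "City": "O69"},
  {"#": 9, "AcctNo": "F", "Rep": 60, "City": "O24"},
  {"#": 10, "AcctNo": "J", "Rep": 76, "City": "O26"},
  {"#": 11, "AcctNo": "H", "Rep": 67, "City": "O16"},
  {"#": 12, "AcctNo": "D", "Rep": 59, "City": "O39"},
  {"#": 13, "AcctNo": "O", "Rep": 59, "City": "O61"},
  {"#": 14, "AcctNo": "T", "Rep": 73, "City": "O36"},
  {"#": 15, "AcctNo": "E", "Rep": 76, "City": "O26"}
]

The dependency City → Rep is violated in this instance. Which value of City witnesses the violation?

O24

City=O24: rows 1, 9 → Rep takes values {70, 60} — violation
City=O43: row 2 → Rep = 70 ✓
City=O61: rows 3, 6, 13 → Rep = 59, 59, 59 ✓
City=O13: row 4 → Rep = 73 ✓
City=O76: row 5 → Rep = 75 ✓
City=O82: row 7 → Rep = 63 ✓
City=O69: row 8 → Rep = 63 ✓
City=O26: rows 10, 15 → Rep = 76, 76 ✓
City=O16: row 11 → Rep = 67 ✓
City=O39: row 12 → Rep = 59 ✓
City=O36: row 14 → Rep = 73 ✓
The only City value with inconsistent Rep is City=O24.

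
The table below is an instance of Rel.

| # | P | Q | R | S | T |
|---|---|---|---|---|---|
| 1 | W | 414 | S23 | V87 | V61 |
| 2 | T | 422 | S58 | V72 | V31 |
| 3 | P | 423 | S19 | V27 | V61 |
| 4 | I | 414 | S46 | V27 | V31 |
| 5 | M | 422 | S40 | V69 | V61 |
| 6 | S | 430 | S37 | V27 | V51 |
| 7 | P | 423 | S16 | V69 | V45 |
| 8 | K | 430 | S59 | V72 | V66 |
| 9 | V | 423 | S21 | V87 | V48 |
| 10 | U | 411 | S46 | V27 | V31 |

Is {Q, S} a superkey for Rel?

All 10 rows have distinct {Q, S} values, so {Q, S} → (all attributes) holds and {Q, S} is a superkey.

Yes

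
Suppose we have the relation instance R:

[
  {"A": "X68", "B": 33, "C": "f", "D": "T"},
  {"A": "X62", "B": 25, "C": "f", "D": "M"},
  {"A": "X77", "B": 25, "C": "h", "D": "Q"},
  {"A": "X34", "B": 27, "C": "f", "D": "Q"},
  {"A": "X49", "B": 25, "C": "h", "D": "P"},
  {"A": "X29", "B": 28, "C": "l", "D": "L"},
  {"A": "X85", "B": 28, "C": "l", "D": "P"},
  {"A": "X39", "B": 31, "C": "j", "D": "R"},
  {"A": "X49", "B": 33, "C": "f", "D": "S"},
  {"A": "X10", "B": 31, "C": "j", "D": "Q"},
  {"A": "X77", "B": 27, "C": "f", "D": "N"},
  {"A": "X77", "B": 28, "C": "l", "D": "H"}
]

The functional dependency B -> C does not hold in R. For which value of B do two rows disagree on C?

B=33: 2 rows → C = f, f ✓
B=25: 3 rows → C takes values {f, h} — violation
B=27: 2 rows → C = f, f ✓
B=28: 3 rows → C = l, l, l ✓
B=31: 2 rows → C = j, j ✓
The only B value with inconsistent C is B=25.

25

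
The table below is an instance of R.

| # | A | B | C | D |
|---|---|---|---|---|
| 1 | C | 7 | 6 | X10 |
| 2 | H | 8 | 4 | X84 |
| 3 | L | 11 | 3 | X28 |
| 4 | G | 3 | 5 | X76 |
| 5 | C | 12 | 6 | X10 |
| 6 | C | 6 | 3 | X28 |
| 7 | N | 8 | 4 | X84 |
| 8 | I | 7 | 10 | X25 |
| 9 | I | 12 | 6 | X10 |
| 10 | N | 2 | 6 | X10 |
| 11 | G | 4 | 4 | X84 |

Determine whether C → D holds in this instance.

Yes

C=6: rows 1, 5, 9, 10 → D = X10, X10, X10, X10 ✓
C=4: rows 2, 7, 11 → D = X84, X84, X84 ✓
C=3: rows 3, 6 → D = X28, X28 ✓
C=5: row 4 → D = X76 ✓
C=10: row 8 → D = X25 ✓
Every C value is associated with a single D value, so C → D holds.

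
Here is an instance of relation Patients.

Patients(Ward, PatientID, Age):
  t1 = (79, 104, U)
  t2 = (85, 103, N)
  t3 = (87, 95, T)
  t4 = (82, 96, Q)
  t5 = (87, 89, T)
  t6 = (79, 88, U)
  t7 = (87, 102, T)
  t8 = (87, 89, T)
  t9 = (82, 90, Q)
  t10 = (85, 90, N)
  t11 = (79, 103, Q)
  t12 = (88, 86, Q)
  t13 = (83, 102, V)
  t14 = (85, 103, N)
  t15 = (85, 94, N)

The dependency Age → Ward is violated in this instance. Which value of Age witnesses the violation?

Age=U: rows 1, 6 → Ward = 79, 79 ✓
Age=N: rows 2, 10, 14, 15 → Ward = 85, 85, 85, 85 ✓
Age=T: rows 3, 5, 7, 8 → Ward = 87, 87, 87, 87 ✓
Age=Q: rows 4, 9, 11, 12 → Ward takes values {82, 79, 88} — violation
Age=V: row 13 → Ward = 83 ✓
The only Age value with inconsistent Ward is Age=Q.

Q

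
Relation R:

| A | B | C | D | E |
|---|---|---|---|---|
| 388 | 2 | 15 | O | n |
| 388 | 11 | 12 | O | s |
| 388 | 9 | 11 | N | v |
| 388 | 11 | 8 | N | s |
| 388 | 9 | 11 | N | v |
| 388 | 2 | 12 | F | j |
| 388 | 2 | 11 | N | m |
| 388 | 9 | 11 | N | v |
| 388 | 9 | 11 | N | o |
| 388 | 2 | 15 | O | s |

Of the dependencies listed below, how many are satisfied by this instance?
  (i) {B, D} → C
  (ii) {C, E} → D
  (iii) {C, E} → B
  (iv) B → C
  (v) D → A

(i) {B, D} → C: every LHS value maps to a single RHS value — holds.
(ii) {C, E} → D: every LHS value maps to a single RHS value — holds.
(iii) {C, E} → B: every LHS value maps to a single RHS value — holds.
(iv) B → C: B=2: 4 rows → C takes values {15, 12, 11} — violation; B=11: 2 rows → C takes values {12, 8} — violation — fails.
(v) D → A: every LHS value maps to a single RHS value — holds.
4 of the 5 dependencies hold.

4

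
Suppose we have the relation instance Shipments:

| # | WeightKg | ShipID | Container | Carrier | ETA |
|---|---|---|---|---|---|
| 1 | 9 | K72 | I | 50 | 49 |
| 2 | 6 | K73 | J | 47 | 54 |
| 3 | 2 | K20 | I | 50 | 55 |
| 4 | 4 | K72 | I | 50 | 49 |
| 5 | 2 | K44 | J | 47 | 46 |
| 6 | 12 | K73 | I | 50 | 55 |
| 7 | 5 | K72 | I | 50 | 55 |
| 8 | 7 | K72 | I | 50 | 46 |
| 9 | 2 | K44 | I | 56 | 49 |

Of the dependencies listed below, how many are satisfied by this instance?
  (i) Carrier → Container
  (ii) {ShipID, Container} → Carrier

2

(i) Carrier → Container: every LHS value maps to a single RHS value — holds.
(ii) {ShipID, Container} → Carrier: every LHS value maps to a single RHS value — holds.
2 of the 2 dependencies hold.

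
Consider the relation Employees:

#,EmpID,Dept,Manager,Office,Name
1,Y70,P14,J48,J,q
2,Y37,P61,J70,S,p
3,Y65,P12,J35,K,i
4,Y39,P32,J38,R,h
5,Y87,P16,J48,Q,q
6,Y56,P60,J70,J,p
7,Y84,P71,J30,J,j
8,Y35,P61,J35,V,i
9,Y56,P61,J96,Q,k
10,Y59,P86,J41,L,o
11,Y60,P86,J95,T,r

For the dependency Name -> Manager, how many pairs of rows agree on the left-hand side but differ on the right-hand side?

0

Name=q: all 2 rows agree on Manager — 0 pairs.
Name=p: all 2 rows agree on Manager — 0 pairs.
Name=i: all 2 rows agree on Manager — 0 pairs.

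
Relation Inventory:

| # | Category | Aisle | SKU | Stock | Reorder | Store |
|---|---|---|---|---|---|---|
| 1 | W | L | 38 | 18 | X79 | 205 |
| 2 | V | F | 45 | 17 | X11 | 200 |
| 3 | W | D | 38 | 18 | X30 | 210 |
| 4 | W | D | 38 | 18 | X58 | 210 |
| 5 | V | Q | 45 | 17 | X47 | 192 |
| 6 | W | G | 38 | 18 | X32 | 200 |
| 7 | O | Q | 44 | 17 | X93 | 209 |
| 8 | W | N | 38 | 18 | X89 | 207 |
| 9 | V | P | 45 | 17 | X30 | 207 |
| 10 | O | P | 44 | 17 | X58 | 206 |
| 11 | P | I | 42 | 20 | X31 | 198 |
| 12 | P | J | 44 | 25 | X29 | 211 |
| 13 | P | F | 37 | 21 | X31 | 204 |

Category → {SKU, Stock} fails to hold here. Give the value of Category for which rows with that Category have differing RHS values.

Category=W: rows 1, 3, 4, 6, 8 → {SKU,Stock} = (38, 18), (38, 18), (38, 18), (38, 18), (38, 18) ✓
Category=V: rows 2, 5, 9 → {SKU,Stock} = (45, 17), (45, 17), (45, 17) ✓
Category=O: rows 7, 10 → {SKU,Stock} = (44, 17), (44, 17) ✓
Category=P: rows 11, 12, 13 → {SKU,Stock} takes values {(42, 20), (44, 25), (37, 21)} — violation
The only Category value with inconsistent RHS is Category=P.

P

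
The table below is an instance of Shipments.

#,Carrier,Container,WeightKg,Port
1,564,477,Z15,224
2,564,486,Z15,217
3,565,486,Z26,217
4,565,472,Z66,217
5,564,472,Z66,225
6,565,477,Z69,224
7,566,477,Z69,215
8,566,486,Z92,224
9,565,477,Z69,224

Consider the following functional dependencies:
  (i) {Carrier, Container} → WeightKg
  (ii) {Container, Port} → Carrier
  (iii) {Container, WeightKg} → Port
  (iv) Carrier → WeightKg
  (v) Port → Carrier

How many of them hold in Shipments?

1

(i) {Carrier, Container} → WeightKg: every LHS value maps to a single RHS value — holds.
(ii) {Container, Port} → Carrier: (Container=477, Port=224): rows 1, 6, 9 → Carrier takes values {564, 565} — violation; (Container=486, Port=217): rows 2, 3 → Carrier takes values {564, 565} — violation — fails.
(iii) {Container, WeightKg} → Port: (Container=472, WeightKg=Z66): rows 4, 5 → Port takes values {217, 225} — violation; (Container=477, WeightKg=Z69): rows 6, 7, 9 → Port takes values {224, 215} — violation — fails.
(iv) Carrier → WeightKg: Carrier=564: rows 1, 2, 5 → WeightKg takes values {Z15, Z66} — violation; Carrier=565: rows 3, 4, 6, 9 → WeightKg takes values {Z26, Z66, Z69} — violation; Carrier=566: rows 7, 8 → WeightKg takes values {Z69, Z92} — violation — fails.
(v) Port → Carrier: Port=224: rows 1, 6, 8, 9 → Carrier takes values {564, 565, 566} — violation; Port=217: rows 2, 3, 4 → Carrier takes values {564, 565} — violation — fails.
1 of the 5 dependencies holds.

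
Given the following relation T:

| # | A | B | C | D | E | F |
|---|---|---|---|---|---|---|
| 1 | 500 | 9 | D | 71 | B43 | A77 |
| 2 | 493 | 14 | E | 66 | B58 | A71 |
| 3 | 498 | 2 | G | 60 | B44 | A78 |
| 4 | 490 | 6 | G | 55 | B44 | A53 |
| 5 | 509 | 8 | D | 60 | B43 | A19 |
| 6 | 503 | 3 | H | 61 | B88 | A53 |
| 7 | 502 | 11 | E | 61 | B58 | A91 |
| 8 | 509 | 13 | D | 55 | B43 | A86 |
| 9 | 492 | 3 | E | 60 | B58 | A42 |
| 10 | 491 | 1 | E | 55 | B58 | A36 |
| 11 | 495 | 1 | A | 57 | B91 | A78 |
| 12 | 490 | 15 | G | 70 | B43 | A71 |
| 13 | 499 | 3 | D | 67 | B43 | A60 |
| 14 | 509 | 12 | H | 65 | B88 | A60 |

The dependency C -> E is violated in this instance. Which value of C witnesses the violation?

G

C=D: rows 1, 5, 8, 13 → E = B43, B43, B43, B43 ✓
C=E: rows 2, 7, 9, 10 → E = B58, B58, B58, B58 ✓
C=G: rows 3, 4, 12 → E takes values {B44, B43} — violation
C=H: rows 6, 14 → E = B88, B88 ✓
C=A: row 11 → E = B91 ✓
The only C value with inconsistent E is C=G.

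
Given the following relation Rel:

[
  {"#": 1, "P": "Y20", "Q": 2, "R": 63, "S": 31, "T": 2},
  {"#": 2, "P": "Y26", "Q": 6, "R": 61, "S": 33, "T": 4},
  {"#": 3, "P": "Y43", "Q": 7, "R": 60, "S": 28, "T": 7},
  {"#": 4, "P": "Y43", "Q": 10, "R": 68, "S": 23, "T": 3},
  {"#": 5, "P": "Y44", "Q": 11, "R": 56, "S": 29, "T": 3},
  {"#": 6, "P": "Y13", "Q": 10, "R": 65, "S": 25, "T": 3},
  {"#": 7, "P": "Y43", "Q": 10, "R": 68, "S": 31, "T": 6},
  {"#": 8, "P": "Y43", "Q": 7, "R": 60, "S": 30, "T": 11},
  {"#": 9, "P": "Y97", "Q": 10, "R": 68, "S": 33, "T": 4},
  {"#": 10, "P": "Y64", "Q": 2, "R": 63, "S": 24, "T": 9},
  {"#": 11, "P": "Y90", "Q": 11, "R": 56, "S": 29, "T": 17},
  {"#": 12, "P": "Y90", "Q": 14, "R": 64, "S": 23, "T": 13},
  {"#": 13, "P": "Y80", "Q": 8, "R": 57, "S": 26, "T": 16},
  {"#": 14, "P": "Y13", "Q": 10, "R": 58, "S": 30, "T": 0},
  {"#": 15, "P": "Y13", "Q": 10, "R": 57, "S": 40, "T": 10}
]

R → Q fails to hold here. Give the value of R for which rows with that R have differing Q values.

57

R=63: rows 1, 10 → Q = 2, 2 ✓
R=61: row 2 → Q = 6 ✓
R=60: rows 3, 8 → Q = 7, 7 ✓
R=68: rows 4, 7, 9 → Q = 10, 10, 10 ✓
R=56: rows 5, 11 → Q = 11, 11 ✓
R=65: row 6 → Q = 10 ✓
R=64: row 12 → Q = 14 ✓
R=57: rows 13, 15 → Q takes values {8, 10} — violation
R=58: row 14 → Q = 10 ✓
The only R value with inconsistent Q is R=57.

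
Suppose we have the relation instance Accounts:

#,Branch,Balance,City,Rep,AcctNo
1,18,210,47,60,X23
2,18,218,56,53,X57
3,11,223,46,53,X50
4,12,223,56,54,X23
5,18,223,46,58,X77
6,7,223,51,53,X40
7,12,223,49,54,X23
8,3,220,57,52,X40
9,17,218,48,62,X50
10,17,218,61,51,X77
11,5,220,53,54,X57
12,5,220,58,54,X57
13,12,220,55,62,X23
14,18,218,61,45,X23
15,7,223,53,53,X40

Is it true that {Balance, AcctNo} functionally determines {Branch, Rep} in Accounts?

Yes

(Balance=210, AcctNo=X23): row 1 → {Branch,Rep} = (18, 60) ✓
(Balance=218, AcctNo=X57): row 2 → {Branch,Rep} = (18, 53) ✓
(Balance=223, AcctNo=X50): row 3 → {Branch,Rep} = (11, 53) ✓
(Balance=223, AcctNo=X23): rows 4, 7 → {Branch,Rep} = (12, 54), (12, 54) ✓
(Balance=223, AcctNo=X77): row 5 → {Branch,Rep} = (18, 58) ✓
(Balance=223, AcctNo=X40): rows 6, 15 → {Branch,Rep} = (7, 53), (7, 53) ✓
(Balance=220, AcctNo=X40): row 8 → {Branch,Rep} = (3, 52) ✓
(Balance=218, AcctNo=X50): row 9 → {Branch,Rep} = (17, 62) ✓
(Balance=218, AcctNo=X77): row 10 → {Branch,Rep} = (17, 51) ✓
(Balance=220, AcctNo=X57): rows 11, 12 → {Branch,Rep} = (5, 54), (5, 54) ✓
(Balance=220, AcctNo=X23): row 13 → {Branch,Rep} = (12, 62) ✓
(Balance=218, AcctNo=X23): row 14 → {Branch,Rep} = (18, 45) ✓
Every {Balance, AcctNo} value is associated with a single {Branch, Rep} value, so {Balance, AcctNo} → {Branch, Rep} holds.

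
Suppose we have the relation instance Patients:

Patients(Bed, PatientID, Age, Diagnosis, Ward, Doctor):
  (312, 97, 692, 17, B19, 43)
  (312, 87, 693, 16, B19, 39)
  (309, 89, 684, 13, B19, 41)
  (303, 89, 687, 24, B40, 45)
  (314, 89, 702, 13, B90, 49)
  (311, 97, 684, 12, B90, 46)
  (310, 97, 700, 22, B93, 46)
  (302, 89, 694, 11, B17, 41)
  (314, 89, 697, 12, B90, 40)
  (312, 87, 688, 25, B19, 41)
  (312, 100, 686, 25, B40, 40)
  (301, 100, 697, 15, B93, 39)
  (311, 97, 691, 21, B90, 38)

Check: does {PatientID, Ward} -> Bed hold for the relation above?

Yes

(PatientID=97, Ward=B19): 1 row → Bed = 312 ✓
(PatientID=87, Ward=B19): 2 rows → Bed = 312, 312 ✓
(PatientID=89, Ward=B19): 1 row → Bed = 309 ✓
(PatientID=89, Ward=B40): 1 row → Bed = 303 ✓
(PatientID=89, Ward=B90): 2 rows → Bed = 314, 314 ✓
(PatientID=97, Ward=B90): 2 rows → Bed = 311, 311 ✓
(PatientID=97, Ward=B93): 1 row → Bed = 310 ✓
(PatientID=89, Ward=B17): 1 row → Bed = 302 ✓
(PatientID=100, Ward=B40): 1 row → Bed = 312 ✓
(PatientID=100, Ward=B93): 1 row → Bed = 301 ✓
Every {PatientID, Ward} value is associated with a single Bed value, so {PatientID, Ward} -> Bed holds.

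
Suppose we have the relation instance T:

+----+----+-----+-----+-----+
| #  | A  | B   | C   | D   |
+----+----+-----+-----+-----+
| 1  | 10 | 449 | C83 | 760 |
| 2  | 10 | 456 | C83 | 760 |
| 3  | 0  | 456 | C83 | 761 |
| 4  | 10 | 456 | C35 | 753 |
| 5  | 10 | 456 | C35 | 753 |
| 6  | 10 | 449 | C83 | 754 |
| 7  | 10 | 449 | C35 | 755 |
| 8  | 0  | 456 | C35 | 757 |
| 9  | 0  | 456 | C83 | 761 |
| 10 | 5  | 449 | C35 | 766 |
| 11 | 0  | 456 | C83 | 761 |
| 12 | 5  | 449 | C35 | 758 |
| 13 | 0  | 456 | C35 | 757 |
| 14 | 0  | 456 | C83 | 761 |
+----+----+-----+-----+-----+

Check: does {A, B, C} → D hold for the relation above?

(A=10, B=449, C=C83): rows 1, 6 → D takes values {760, 754} — violation
(A=10, B=456, C=C83): row 2 → D = 760 ✓
(A=0, B=456, C=C83): rows 3, 9, 11, 14 → D = 761, 761, 761, 761 ✓
(A=10, B=456, C=C35): rows 4, 5 → D = 753, 753 ✓
(A=10, B=449, C=C35): row 7 → D = 755 ✓
(A=0, B=456, C=C35): rows 8, 13 → D = 757, 757 ✓
(A=5, B=449, C=C35): rows 10, 12 → D takes values {766, 758} — violation
Two rows agree on {A, B, C} but differ on D, so {A, B, C} → D does not hold.

No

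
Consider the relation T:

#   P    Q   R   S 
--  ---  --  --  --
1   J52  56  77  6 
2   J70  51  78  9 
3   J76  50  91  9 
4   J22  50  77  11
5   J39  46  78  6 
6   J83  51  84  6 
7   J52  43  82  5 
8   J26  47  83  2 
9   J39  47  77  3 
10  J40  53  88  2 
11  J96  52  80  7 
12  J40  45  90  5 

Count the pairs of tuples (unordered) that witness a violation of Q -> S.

3

Q=51: violating pairs (2,6) — 1 pair.
Q=50: violating pairs (3,4) — 1 pair.
Q=47: violating pairs (8,9) — 1 pair.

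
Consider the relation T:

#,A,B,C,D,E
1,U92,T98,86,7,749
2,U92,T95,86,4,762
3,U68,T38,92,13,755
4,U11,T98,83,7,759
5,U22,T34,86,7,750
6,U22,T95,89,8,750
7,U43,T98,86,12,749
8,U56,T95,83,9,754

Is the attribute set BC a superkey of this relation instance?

Rows 1 and 7 have the same BC value (B=T98, C=86) but are distinct tuples, so BC does not determine every attribute — not a superkey.

No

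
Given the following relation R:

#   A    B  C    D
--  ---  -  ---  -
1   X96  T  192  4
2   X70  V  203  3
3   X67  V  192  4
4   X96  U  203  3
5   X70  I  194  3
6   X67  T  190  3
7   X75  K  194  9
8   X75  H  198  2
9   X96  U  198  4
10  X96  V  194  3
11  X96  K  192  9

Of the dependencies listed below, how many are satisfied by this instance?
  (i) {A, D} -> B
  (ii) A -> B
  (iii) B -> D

(i) {A, D} -> B: (A=X96, D=4): rows 1, 9 → B takes values {T, U} — violation; (A=X70, D=3): rows 2, 5 → B takes values {V, I} — violation; (A=X96, D=3): rows 4, 10 → B takes values {U, V} — violation — fails.
(ii) A -> B: A=X96: rows 1, 4, 9, 10, 11 → B takes values {T, U, V, K} — violation; A=X70: rows 2, 5 → B takes values {V, I} — violation; A=X67: rows 3, 6 → B takes values {V, T} — violation; A=X75: rows 7, 8 → B takes values {K, H} — violation — fails.
(iii) B -> D: B=T: rows 1, 6 → D takes values {4, 3} — violation; B=V: rows 2, 3, 10 → D takes values {3, 4} — violation; B=U: rows 4, 9 → D takes values {3, 4} — violation — fails.
None of the 3 dependencies hold.

0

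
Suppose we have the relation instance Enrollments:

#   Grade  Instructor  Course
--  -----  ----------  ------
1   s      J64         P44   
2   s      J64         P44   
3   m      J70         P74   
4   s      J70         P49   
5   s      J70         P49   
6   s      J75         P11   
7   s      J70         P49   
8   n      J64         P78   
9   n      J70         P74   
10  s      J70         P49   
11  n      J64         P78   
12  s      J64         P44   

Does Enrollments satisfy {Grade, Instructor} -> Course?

Yes

(Grade=s, Instructor=J64): rows 1, 2, 12 → Course = P44, P44, P44 ✓
(Grade=m, Instructor=J70): row 3 → Course = P74 ✓
(Grade=s, Instructor=J70): rows 4, 5, 7, 10 → Course = P49, P49, P49, P49 ✓
(Grade=s, Instructor=J75): row 6 → Course = P11 ✓
(Grade=n, Instructor=J64): rows 8, 11 → Course = P78, P78 ✓
(Grade=n, Instructor=J70): row 9 → Course = P74 ✓
Every {Grade, Instructor} value is associated with a single Course value, so {Grade, Instructor} -> Course holds.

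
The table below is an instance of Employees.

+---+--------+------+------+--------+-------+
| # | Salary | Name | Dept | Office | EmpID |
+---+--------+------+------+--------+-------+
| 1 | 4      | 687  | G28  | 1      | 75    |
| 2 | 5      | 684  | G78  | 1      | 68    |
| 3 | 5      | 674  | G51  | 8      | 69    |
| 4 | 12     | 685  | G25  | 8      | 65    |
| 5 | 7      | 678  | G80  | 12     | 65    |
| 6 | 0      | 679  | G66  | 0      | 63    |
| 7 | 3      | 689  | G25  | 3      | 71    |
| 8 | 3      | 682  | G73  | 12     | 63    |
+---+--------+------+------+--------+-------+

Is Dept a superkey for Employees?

No

Rows 4 and 7 have the same Dept value Dept=G25 but are distinct tuples, so Dept does not determine every attribute — not a superkey.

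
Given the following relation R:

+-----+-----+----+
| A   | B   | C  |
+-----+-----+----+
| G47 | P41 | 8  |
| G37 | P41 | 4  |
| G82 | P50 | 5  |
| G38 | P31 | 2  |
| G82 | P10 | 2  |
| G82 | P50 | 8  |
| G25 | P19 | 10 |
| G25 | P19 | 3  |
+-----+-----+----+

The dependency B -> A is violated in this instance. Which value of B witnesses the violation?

B=P41: 2 rows → A takes values {G47, G37} — violation
B=P50: 2 rows → A = G82, G82 ✓
B=P31: 1 row → A = G38 ✓
B=P10: 1 row → A = G82 ✓
B=P19: 2 rows → A = G25, G25 ✓
The only B value with inconsistent A is B=P41.

P41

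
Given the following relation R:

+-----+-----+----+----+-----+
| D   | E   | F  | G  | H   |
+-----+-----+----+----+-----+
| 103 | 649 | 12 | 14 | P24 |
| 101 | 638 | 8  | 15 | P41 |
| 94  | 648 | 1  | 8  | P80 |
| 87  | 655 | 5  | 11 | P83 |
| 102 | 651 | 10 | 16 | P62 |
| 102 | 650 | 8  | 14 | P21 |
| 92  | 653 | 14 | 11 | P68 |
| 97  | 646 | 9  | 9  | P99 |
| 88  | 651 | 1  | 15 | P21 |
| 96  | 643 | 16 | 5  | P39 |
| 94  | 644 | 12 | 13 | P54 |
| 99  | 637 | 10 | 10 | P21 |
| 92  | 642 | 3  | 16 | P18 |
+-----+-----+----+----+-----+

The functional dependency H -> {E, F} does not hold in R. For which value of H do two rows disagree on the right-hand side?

H=P24: 1 row → {E,F} = (649, 12) ✓
H=P41: 1 row → {E,F} = (638, 8) ✓
H=P80: 1 row → {E,F} = (648, 1) ✓
H=P83: 1 row → {E,F} = (655, 5) ✓
H=P62: 1 row → {E,F} = (651, 10) ✓
H=P21: 3 rows → {E,F} takes values {(650, 8), (651, 1), (637, 10)} — violation
H=P68: 1 row → {E,F} = (653, 14) ✓
H=P99: 1 row → {E,F} = (646, 9) ✓
H=P39: 1 row → {E,F} = (643, 16) ✓
H=P54: 1 row → {E,F} = (644, 12) ✓
H=P18: 1 row → {E,F} = (642, 3) ✓
The only H value with inconsistent RHS is H=P21.

P21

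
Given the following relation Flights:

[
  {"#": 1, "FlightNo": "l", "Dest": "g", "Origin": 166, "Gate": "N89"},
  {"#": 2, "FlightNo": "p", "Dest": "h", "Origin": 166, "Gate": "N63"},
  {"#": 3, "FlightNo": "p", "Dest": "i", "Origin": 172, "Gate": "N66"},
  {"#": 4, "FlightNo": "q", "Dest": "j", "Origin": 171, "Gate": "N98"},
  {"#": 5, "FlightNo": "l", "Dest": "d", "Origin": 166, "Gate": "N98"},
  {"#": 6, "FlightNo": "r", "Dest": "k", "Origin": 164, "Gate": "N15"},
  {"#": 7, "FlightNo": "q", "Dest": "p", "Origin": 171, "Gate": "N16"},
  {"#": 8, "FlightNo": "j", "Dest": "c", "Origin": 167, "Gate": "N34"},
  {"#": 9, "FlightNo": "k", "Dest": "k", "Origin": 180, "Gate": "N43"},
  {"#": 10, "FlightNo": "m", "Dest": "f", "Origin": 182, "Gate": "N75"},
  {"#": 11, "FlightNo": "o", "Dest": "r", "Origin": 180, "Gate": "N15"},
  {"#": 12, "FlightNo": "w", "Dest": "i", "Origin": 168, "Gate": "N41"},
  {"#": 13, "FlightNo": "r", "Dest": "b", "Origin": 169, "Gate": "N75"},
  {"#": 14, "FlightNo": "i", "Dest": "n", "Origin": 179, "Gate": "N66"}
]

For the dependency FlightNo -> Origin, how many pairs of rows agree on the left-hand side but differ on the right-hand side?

FlightNo=l: all 2 rows agree on Origin — 0 pairs.
FlightNo=p: violating pairs (2,3) — 1 pair.
FlightNo=q: all 2 rows agree on Origin — 0 pairs.
FlightNo=r: violating pairs (6,13) — 1 pair.

2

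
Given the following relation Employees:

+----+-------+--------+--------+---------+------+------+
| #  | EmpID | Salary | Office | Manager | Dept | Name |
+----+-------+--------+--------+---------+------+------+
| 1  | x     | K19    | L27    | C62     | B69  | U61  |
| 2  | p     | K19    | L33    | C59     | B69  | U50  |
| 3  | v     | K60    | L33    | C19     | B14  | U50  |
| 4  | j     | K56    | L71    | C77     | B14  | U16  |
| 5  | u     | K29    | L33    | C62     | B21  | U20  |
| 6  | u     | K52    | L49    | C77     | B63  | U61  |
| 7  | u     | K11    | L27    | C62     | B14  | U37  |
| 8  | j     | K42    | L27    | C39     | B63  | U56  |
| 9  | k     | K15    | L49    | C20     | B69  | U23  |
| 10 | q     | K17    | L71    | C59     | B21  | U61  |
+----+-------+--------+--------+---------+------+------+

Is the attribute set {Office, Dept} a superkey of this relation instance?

All 10 rows have distinct {Office, Dept} values, so {Office, Dept} → (all attributes) holds and {Office, Dept} is a superkey.

Yes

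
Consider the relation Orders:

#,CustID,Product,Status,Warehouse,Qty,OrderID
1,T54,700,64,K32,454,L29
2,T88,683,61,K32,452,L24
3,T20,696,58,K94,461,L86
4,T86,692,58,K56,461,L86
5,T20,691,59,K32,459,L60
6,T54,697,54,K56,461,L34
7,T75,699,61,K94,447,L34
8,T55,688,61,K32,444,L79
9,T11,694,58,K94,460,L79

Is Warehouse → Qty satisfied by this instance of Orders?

Warehouse=K32: rows 1, 2, 5, 8 → Qty takes values {454, 452, 459, 444} — violation
Warehouse=K94: rows 3, 7, 9 → Qty takes values {461, 447, 460} — violation
Warehouse=K56: rows 4, 6 → Qty = 461, 461 ✓
Two rows agree on Warehouse but differ on Qty, so Warehouse → Qty does not hold.

No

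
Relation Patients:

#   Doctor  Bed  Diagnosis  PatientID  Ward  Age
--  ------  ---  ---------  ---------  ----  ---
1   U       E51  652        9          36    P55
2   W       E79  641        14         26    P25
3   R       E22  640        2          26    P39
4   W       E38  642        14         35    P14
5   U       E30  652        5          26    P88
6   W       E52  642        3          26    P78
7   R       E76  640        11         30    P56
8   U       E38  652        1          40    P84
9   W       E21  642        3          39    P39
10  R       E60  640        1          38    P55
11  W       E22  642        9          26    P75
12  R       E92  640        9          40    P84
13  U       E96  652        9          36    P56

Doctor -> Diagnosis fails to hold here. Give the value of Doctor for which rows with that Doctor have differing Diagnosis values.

W

Doctor=U: rows 1, 5, 8, 13 → Diagnosis = 652, 652, 652, 652 ✓
Doctor=W: rows 2, 4, 6, 9, 11 → Diagnosis takes values {641, 642} — violation
Doctor=R: rows 3, 7, 10, 12 → Diagnosis = 640, 640, 640, 640 ✓
The only Doctor value with inconsistent Diagnosis is Doctor=W.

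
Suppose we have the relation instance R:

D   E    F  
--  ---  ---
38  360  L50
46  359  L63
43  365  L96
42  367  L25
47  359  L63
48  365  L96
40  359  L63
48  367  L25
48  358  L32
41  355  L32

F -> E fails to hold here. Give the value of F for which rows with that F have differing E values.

F=L50: 1 row → E = 360 ✓
F=L63: 3 rows → E = 359, 359, 359 ✓
F=L96: 2 rows → E = 365, 365 ✓
F=L25: 2 rows → E = 367, 367 ✓
F=L32: 2 rows → E takes values {358, 355} — violation
The only F value with inconsistent E is F=L32.

L32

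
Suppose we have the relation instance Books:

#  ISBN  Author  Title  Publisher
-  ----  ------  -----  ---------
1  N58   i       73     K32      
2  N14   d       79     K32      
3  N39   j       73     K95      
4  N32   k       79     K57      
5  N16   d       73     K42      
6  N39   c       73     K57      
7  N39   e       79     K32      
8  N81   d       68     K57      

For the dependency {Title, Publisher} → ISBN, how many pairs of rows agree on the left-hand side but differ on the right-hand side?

(Title=79, Publisher=K32): violating pairs (2,7) — 1 pair.

1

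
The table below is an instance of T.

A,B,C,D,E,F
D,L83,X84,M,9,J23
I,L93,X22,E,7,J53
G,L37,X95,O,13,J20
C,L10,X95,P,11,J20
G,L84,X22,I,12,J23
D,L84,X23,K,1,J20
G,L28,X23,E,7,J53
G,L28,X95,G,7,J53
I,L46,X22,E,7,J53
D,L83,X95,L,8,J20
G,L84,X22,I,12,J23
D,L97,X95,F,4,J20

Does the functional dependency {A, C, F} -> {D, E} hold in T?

No

(A=D, C=X84, F=J23): 1 row → {D,E} = (M, 9) ✓
(A=I, C=X22, F=J53): 2 rows → {D,E} = (E, 7), (E, 7) ✓
(A=G, C=X95, F=J20): 1 row → {D,E} = (O, 13) ✓
(A=C, C=X95, F=J20): 1 row → {D,E} = (P, 11) ✓
(A=G, C=X22, F=J23): 2 rows → {D,E} = (I, 12), (I, 12) ✓
(A=D, C=X23, F=J20): 1 row → {D,E} = (K, 1) ✓
(A=G, C=X23, F=J53): 1 row → {D,E} = (E, 7) ✓
(A=G, C=X95, F=J53): 1 row → {D,E} = (G, 7) ✓
(A=D, C=X95, F=J20): 2 rows → {D,E} takes values {(L, 8), (F, 4)} — violation
Two rows agree on {A, C, F} but differ on {D, E}, so {A, C, F} -> {D, E} does not hold.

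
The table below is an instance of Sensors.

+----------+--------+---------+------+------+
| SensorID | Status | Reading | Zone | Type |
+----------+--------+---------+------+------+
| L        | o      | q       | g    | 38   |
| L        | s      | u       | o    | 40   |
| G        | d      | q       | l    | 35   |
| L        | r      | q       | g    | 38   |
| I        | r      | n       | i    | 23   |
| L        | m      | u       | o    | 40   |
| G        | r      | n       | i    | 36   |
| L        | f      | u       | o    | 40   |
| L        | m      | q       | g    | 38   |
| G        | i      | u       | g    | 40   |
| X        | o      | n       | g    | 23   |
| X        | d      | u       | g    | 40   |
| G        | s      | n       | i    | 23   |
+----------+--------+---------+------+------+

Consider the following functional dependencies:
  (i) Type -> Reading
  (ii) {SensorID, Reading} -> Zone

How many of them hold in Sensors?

2

(i) Type -> Reading: every LHS value maps to a single RHS value — holds.
(ii) {SensorID, Reading} -> Zone: every LHS value maps to a single RHS value — holds.
2 of the 2 dependencies hold.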